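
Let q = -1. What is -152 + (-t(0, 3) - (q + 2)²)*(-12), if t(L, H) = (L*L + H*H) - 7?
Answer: -116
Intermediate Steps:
t(L, H) = -7 + H² + L² (t(L, H) = (L² + H²) - 7 = (H² + L²) - 7 = -7 + H² + L²)
-152 + (-t(0, 3) - (q + 2)²)*(-12) = -152 + (-(-7 + 3² + 0²) - (-1 + 2)²)*(-12) = -152 + (-(-7 + 9 + 0) - 1*1²)*(-12) = -152 + (-1*2 - 1*1)*(-12) = -152 + (-2 - 1)*(-12) = -152 - 3*(-12) = -152 + 36 = -116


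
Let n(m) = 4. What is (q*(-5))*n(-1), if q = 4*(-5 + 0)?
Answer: 400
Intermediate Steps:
q = -20 (q = 4*(-5) = -20)
(q*(-5))*n(-1) = -20*(-5)*4 = 100*4 = 400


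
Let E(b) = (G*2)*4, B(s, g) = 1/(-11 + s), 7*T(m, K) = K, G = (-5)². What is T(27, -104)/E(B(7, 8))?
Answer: -13/175 ≈ -0.074286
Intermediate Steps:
G = 25
T(m, K) = K/7
E(b) = 200 (E(b) = (25*2)*4 = 50*4 = 200)
T(27, -104)/E(B(7, 8)) = ((⅐)*(-104))/200 = -104/7*1/200 = -13/175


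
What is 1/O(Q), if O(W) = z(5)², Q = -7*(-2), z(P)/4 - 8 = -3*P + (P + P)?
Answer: 1/144 ≈ 0.0069444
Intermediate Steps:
z(P) = 32 - 4*P (z(P) = 32 + 4*(-3*P + (P + P)) = 32 + 4*(-3*P + 2*P) = 32 + 4*(-P) = 32 - 4*P)
Q = 14
O(W) = 144 (O(W) = (32 - 4*5)² = (32 - 20)² = 12² = 144)
1/O(Q) = 1/144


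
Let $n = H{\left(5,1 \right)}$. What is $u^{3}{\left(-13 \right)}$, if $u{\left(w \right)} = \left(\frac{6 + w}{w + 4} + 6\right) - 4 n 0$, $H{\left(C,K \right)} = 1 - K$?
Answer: $0$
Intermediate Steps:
$n = 0$ ($n = 1 - 1 = 0$)
$u{\left(w \right)} = 0$ ($u{\left(w \right)} = \left(\frac{6 + w}{w + 4} + 6\right) \left(-4\right) 0 \cdot 0 = \left(\frac{6 + w}{4 + w} + 6\right) 0 \cdot 0 = \left(\frac{6 + w}{4 + w} + 6\right) 0 = \left(6 + \frac{6 + w}{4 + w}\right) 0 = 0$)
$u^{3}{\left(-13 \right)} = 0^{3} = 0$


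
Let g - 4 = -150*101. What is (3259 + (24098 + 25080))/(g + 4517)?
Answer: -17479/3543 ≈ -4.9334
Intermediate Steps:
g = -15146 (g = 4 - 150*101 = 4 - 15150 = -15146)
(3259 + (24098 + 25080))/(g + 4517) = (3259 + (24098 + 25080))/(-15146 + 4517) = (3259 + 49178)/(-10629) = 52437*(-1/10629) = -17479/3543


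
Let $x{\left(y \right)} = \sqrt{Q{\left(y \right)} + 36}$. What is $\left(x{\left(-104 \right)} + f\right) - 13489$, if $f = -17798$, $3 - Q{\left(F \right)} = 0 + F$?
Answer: $-31287 + \sqrt{143} \approx -31275.0$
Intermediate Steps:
$Q{\left(F \right)} = 3 - F$ ($Q{\left(F \right)} = 3 - \left(0 + F\right) = 3 - F$)
$x{\left(y \right)} = \sqrt{39 - y}$ ($x{\left(y \right)} = \sqrt{\left(3 - y\right) + 36} = \sqrt{39 - y}$)
$\left(x{\left(-104 \right)} + f\right) - 13489 = \left(\sqrt{39 - -104} - 17798\right) - 13489 = \left(\sqrt{39 + 104} - 17798\right) - 13489 = \left(\sqrt{143} - 17798\right) - 13489 = \left(-17798 + \sqrt{143}\right) - 13489 = -31287 + \sqrt{143}$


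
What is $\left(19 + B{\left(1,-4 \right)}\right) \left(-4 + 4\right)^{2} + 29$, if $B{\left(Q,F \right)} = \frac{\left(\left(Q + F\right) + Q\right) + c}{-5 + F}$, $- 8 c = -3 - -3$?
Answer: $29$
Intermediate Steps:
$c = 0$ ($c = - \frac{-3 - -3}{8} = - \frac{-3 + 3}{8} = \left(- \frac{1}{8}\right) 0 = 0$)
$B{\left(Q,F \right)} = \frac{F + 2 Q}{-5 + F}$ ($B{\left(Q,F \right)} = \frac{\left(\left(Q + F\right) + Q\right) + 0}{-5 + F} = \frac{\left(\left(F + Q\right) + Q\right) + 0}{-5 + F} = \frac{\left(F + 2 Q\right) + 0}{-5 + F} = \frac{F + 2 Q}{-5 + F}$)
$\left(19 + B{\left(1,-4 \right)}\right) \left(-4 + 4\right)^{2} + 29 = \left(19 + \frac{-4 + 2 \cdot 1}{-5 - 4}\right) \left(-4 + 4\right)^{2} + 29 = \left(19 + \frac{-4 + 2}{-9}\right) 0^{2} + 29 = \left(19 - - \frac{2}{9}\right) 0 + 29 = \left(19 + \frac{2}{9}\right) 0 + 29 = \frac{173}{9} \cdot 0 + 29 = 0 + 29 = 29$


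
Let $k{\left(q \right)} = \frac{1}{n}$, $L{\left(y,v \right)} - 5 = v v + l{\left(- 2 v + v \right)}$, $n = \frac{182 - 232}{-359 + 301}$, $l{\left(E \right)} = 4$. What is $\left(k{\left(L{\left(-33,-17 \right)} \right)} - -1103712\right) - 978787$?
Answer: $\frac{3123154}{25} \approx 1.2493 \cdot 10^{5}$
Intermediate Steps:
$n = \frac{25}{29}$ ($n = - \frac{50}{-58} = \left(-50\right) \left(- \frac{1}{58}\right) = \frac{25}{29} \approx 0.86207$)
$L{\left(y,v \right)} = 9 + v^{2}$ ($L{\left(y,v \right)} = 5 + \left(v v + 4\right) = 5 + \left(v^{2} + 4\right) = 5 + \left(4 + v^{2}\right) = 9 + v^{2}$)
$k{\left(q \right)} = \frac{29}{25}$ ($k{\left(q \right)} = \frac{1}{\frac{25}{29}} = \frac{29}{25}$)
$\left(k{\left(L{\left(-33,-17 \right)} \right)} - -1103712\right) - 978787 = \left(\frac{29}{25} - -1103712\right) - 978787 = \left(\frac{29}{25} + 1103712\right) - 978787 = \frac{27592829}{25} - 978787 = \frac{3123154}{25}$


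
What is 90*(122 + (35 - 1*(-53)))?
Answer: 18900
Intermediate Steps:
90*(122 + (35 - 1*(-53))) = 90*(122 + (35 + 53)) = 90*(122 + 88) = 90*210 = 18900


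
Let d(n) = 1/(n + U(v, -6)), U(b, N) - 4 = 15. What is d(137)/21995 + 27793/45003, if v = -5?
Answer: 10595993607/17157243740 ≈ 0.61758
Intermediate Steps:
U(b, N) = 19 (U(b, N) = 4 + 15 = 19)
d(n) = 1/(19 + n) (d(n) = 1/(n + 19) = 1/(19 + n))
d(137)/21995 + 27793/45003 = 1/((19 + 137)*21995) + 27793/45003 = (1/21995)/156 + 27793*(1/45003) = (1/156)*(1/21995) + 27793/45003 = 1/3431220 + 27793/45003 = 10595993607/17157243740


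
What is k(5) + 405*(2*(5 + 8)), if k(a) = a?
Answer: 10535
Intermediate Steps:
k(5) + 405*(2*(5 + 8)) = 5 + 405*(2*(5 + 8)) = 5 + 405*(2*13) = 5 + 405*26 = 5 + 10530 = 10535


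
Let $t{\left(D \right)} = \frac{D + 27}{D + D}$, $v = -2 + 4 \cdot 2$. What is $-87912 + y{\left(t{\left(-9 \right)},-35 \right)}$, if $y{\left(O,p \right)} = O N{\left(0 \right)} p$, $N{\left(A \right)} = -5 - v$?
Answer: $-88297$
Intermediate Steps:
$v = 6$ ($v = -2 + 8 = 6$)
$t{\left(D \right)} = \frac{27 + D}{2 D}$
$N{\left(A \right)} = -11$ ($N{\left(A \right)} = -5 - 6 = -11$)
$y{\left(O,p \right)} = - 11 O p$ ($y{\left(O,p \right)} = O \left(-11\right) p = - 11 O p$)
$-87912 + y{\left(t{\left(-9 \right)},-35 \right)} = -87912 - 11 \frac{27 - 9}{2 \left(-9\right)} \left(-35\right) = -87912 - 11 \cdot \frac{1}{2} \left(- \frac{1}{9}\right) 18 \left(-35\right) = -87912 - \left(-11\right) \left(-35\right) = -87912 - 385 = -88297$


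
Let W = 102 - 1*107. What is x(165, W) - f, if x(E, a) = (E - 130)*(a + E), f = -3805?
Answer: 9405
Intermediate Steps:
W = -5 (W = 102 - 107 = -5)
x(E, a) = (-130 + E)*(E + a)
x(165, W) - f = (165² - 130*165 - 130*(-5) + 165*(-5)) - 1*(-3805) = (27225 - 21450 + 650 - 825) + 3805 = 5600 + 3805 = 9405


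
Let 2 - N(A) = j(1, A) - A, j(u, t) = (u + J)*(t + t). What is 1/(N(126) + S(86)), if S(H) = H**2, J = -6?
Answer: 1/8784 ≈ 0.00011384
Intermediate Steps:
j(u, t) = 2*t*(-6 + u) (j(u, t) = (u - 6)*(t + t) = (-6 + u)*(2*t) = 2*t*(-6 + u))
N(A) = 2 + 11*A (N(A) = 2 - (2*A*(-6 + 1) - A) = 2 - (2*A*(-5) - A) = 2 - (-10*A - A) = 2 - (-11)*A = 2 + 11*A)
1/(N(126) + S(86)) = 1/((2 + 11*126) + 86**2) = 1/((2 + 1386) + 7396) = 1/(1388 + 7396) = 1/8784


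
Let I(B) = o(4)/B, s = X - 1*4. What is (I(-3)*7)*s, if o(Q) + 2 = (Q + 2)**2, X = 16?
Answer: -952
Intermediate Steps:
o(Q) = -2 + (2 + Q)**2 (o(Q) = -2 + (Q + 2)**2 = -2 + (2 + Q)**2)
s = 12 (s = 16 - 1*4 = 16 - 4 = 12)
I(B) = 34/B (I(B) = (-2 + (2 + 4)**2)/B = (-2 + 6**2)/B = (-2 + 36)/B = 34/B)
(I(-3)*7)*s = ((34/(-3))*7)*12 = ((34*(-1/3))*7)*12 = -34/3*7*12 = -238/3*12 = -952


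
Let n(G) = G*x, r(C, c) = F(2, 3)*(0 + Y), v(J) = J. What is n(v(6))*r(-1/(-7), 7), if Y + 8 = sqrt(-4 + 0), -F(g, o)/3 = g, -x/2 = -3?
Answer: 1728 - 432*I ≈ 1728.0 - 432.0*I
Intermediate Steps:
x = 6 (x = -2*(-3) = 6)
F(g, o) = -3*g
Y = -8 + 2*I (Y = -8 + sqrt(-4 + 0) = -8 + sqrt(-4) = -8 + 2*I ≈ -8.0 + 2.0*I)
r(C, c) = 48 - 12*I (r(C, c) = (-3*2)*(0 + (-8 + 2*I)) = -6*(-8 + 2*I) = 48 - 12*I)
n(G) = 6*G (n(G) = G*6 = 6*G)
n(v(6))*r(-1/(-7), 7) = (6*6)*(48 - 12*I) = 36*(48 - 12*I) = 1728 - 432*I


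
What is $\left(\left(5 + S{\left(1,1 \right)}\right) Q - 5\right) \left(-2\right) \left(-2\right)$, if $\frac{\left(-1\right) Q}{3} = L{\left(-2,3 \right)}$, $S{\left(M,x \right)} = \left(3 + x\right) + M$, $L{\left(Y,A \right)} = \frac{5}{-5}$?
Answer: $100$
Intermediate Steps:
$L{\left(Y,A \right)} = -1$ ($L{\left(Y,A \right)} = 5 \left(- \frac{1}{5}\right) = -1$)
$S{\left(M,x \right)} = 3 + M + x$
$Q = 3$ ($Q = \left(-3\right) \left(-1\right) = 3$)
$\left(\left(5 + S{\left(1,1 \right)}\right) Q - 5\right) \left(-2\right) \left(-2\right) = \left(\left(5 + \left(3 + 1 + 1\right)\right) 3 - 5\right) \left(-2\right) \left(-2\right) = \left(\left(5 + 5\right) 3 - 5\right) \left(-2\right) \left(-2\right) = \left(10 \cdot 3 - 5\right) \left(-2\right) \left(-2\right) = \left(30 - 5\right) \left(-2\right) \left(-2\right) = 25 \left(-2\right) \left(-2\right) = \left(-50\right) \left(-2\right) = 100$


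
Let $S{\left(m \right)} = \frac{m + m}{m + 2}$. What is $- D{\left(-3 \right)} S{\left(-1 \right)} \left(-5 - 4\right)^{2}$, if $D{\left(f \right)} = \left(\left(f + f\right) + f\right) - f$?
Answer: $-972$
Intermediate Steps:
$S{\left(m \right)} = \frac{2 m}{2 + m}$
$D{\left(f \right)} = 2 f$ ($D{\left(f \right)} = \left(2 f + f\right) - f = 3 f - f = 2 f$)
$- D{\left(-3 \right)} S{\left(-1 \right)} \left(-5 - 4\right)^{2} = - 2 \left(-3\right) 2 \left(-1\right) \frac{1}{2 - 1} \left(-5 - 4\right)^{2} = - - 6 \cdot 2 \left(-1\right) 1^{-1} \left(-9\right)^{2} = - - 6 \cdot 2 \left(-1\right) 1 \cdot 81 = - \left(-6\right) \left(-2\right) 81 = - 12 \cdot 81 = \left(-1\right) 972 = -972$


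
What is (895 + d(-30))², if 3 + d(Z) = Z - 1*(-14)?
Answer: 767376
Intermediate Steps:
d(Z) = 11 + Z (d(Z) = -3 + (Z - 1*(-14)) = -3 + (Z + 14) = -3 + (14 + Z) = 11 + Z)
(895 + d(-30))² = (895 + (11 - 30))² = (895 - 19)² = 876² = 767376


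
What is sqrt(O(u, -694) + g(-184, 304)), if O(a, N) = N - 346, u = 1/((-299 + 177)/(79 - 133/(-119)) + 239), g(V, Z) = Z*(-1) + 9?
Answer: I*sqrt(1335) ≈ 36.538*I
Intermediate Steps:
g(V, Z) = 9 - Z (g(V, Z) = -Z + 9 = 9 - Z)
u = 681/161722 (u = 1/(-122/(79 - 133*(-1/119)) + 239) = 1/(-122/(79 + 19/17) + 239) = 1/(-122/1362/17 + 239) = 1/(-122*17/1362 + 239) = 1/(-1037/681 + 239) = 1/(161722/681) = 681/161722 ≈ 0.0042109)
O(a, N) = -346 + N
sqrt(O(u, -694) + g(-184, 304)) = sqrt((-346 - 694) + (9 - 1*304)) = sqrt(-1040 + (9 - 304)) = sqrt(-1040 - 295) = sqrt(-1335) = I*sqrt(1335)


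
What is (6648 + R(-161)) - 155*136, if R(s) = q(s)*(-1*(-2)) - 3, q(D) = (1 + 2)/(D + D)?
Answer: -2324038/161 ≈ -14435.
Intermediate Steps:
q(D) = 3/(2*D) (q(D) = 3/((2*D)) = 3*(1/(2*D)) = 3/(2*D))
R(s) = -3 + 3/s (R(s) = (3/(2*s))*(-1*(-2)) - 3 = (3/(2*s))*2 - 3 = 3/s - 3 = -3 + 3/s)
(6648 + R(-161)) - 155*136 = (6648 + (-3 + 3/(-161))) - 155*136 = (6648 + (-3 + 3*(-1/161))) - 21080 = (6648 + (-3 - 3/161)) - 21080 = (6648 - 486/161) - 21080 = 1069842/161 - 21080 = -2324038/161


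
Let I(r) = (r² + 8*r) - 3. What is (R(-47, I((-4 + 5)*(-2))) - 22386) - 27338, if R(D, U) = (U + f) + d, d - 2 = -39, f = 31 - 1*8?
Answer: -49753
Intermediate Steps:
f = 23 (f = 31 - 8 = 23)
d = -37 (d = 2 - 39 = -37)
I(r) = -3 + r² + 8*r
R(D, U) = -14 + U (R(D, U) = (U + 23) - 37 = (23 + U) - 37 = -14 + U)
(R(-47, I((-4 + 5)*(-2))) - 22386) - 27338 = ((-14 + (-3 + ((-4 + 5)*(-2))² + 8*((-4 + 5)*(-2)))) - 22386) - 27338 = ((-14 + (-3 + (1*(-2))² + 8*(1*(-2)))) - 22386) - 27338 = ((-14 + (-3 + (-2)² + 8*(-2))) - 22386) - 27338 = ((-14 + (-3 + 4 - 16)) - 22386) - 27338 = ((-14 - 15) - 22386) - 27338 = (-29 - 22386) - 27338 = -22415 - 27338 = -49753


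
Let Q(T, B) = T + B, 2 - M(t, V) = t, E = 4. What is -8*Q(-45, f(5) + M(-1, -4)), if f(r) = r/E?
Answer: 326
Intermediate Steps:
f(r) = r/4
M(t, V) = 2 - t
Q(T, B) = B + T
-8*Q(-45, f(5) + M(-1, -4)) = -8*(((1/4)*5 + (2 - 1*(-1))) - 45) = -8*((5/4 + (2 + 1)) - 45) = -8*((5/4 + 3) - 45) = -8*(17/4 - 45) = -8*(-163/4) = 326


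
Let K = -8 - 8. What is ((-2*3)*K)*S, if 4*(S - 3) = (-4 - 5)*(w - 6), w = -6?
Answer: 2880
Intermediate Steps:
K = -16
S = 30 (S = 3 + ((-4 - 5)*(-6 - 6))/4 = 3 + (-9*(-12))/4 = 3 + (¼)*108 = 3 + 27 = 30)
((-2*3)*K)*S = (-2*3*(-16))*30 = -6*(-16)*30 = 96*30 = 2880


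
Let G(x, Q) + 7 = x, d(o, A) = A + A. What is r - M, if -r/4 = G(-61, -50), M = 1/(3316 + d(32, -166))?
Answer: 811647/2984 ≈ 272.00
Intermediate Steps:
d(o, A) = 2*A
G(x, Q) = -7 + x
M = 1/2984 (M = 1/(3316 + 2*(-166)) = 1/(3316 - 332) = 1/2984 ≈ 0.00033512)
r = 272 (r = -4*(-7 - 61) = -4*(-68) = 272)
r - M = 272 - 1*1/2984 = 272 - 1/2984 = 811647/2984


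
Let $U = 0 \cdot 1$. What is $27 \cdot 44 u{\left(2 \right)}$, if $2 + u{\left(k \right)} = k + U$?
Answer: $0$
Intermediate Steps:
$U = 0$
$u{\left(k \right)} = -2 + k$ ($u{\left(k \right)} = -2 + \left(k + 0\right) = -2 + k$)
$27 \cdot 44 u{\left(2 \right)} = 27 \cdot 44 \left(-2 + 2\right) = 1188 \cdot 0 = 0$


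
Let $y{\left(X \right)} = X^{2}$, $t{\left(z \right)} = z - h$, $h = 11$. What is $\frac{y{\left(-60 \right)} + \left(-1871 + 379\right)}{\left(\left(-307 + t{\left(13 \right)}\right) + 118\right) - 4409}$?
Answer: $- \frac{527}{1149} \approx -0.45866$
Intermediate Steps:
$t{\left(z \right)} = -11 + z$ ($t{\left(z \right)} = z - 11 = -11 + z$)
$\frac{y{\left(-60 \right)} + \left(-1871 + 379\right)}{\left(\left(-307 + t{\left(13 \right)}\right) + 118\right) - 4409} = \frac{\left(-60\right)^{2} + \left(-1871 + 379\right)}{\left(\left(-307 + \left(-11 + 13\right)\right) + 118\right) - 4409} = \frac{3600 - 1492}{\left(\left(-307 + 2\right) + 118\right) - 4409} = \frac{2108}{\left(-305 + 118\right) - 4409} = \frac{2108}{-187 - 4409} = \frac{2108}{-4596} = 2108 \left(- \frac{1}{4596}\right) = - \frac{527}{1149}$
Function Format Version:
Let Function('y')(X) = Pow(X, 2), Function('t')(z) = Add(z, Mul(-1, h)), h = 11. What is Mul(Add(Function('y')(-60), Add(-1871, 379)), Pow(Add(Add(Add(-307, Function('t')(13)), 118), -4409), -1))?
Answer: Rational(-527, 1149) ≈ -0.45866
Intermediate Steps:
Function('t')(z) = Add(-11, z) (Function('t')(z) = Add(z, Mul(-1, 11)) = Add(z, -11) = Add(-11, z))
Mul(Add(Function('y')(-60), Add(-1871, 379)), Pow(Add(Add(Add(-307, Function('t')(13)), 118), -4409), -1)) = Mul(Add(Pow(-60, 2), Add(-1871, 379)), Pow(Add(Add(Add(-307, Add(-11, 13)), 118), -4409), -1)) = Mul(Add(3600, -1492), Pow(Add(Add(Add(-307, 2), 118), -4409), -1)) = Mul(2108, Pow(Add(Add(-305, 118), -4409), -1)) = Mul(2108, Pow(Add(-187, -4409), -1)) = Mul(2108, Pow(-4596, -1)) = Mul(2108, Rational(-1, 4596)) = Rational(-527, 1149)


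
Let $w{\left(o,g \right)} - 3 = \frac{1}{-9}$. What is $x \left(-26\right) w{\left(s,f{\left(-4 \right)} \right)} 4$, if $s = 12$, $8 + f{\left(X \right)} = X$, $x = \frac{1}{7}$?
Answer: $- \frac{2704}{63} \approx -42.921$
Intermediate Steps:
$x = \frac{1}{7} \approx 0.14286$
$f{\left(X \right)} = -8 + X$
$w{\left(o,g \right)} = \frac{26}{9}$ ($w{\left(o,g \right)} = 3 + \frac{1}{-9} = 3 - \frac{1}{9} = \frac{26}{9}$)
$x \left(-26\right) w{\left(s,f{\left(-4 \right)} \right)} 4 = \frac{1}{7} \left(-26\right) \frac{26}{9} \cdot 4 = \left(- \frac{26}{7}\right) \frac{26}{9} \cdot 4 = \left(- \frac{676}{63}\right) 4 = - \frac{2704}{63}$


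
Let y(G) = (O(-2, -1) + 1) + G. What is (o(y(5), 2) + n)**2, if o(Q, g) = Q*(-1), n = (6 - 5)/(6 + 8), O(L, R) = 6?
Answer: 27889/196 ≈ 142.29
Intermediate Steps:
y(G) = 7 + G (y(G) = (6 + 1) + G = 7 + G)
n = 1/14 ≈ 0.071429
o(Q, g) = -Q
(o(y(5), 2) + n)**2 = (-(7 + 5) + 1/14)**2 = (-1*12 + 1/14)**2 = (-12 + 1/14)**2 = (-167/14)**2 = 27889/196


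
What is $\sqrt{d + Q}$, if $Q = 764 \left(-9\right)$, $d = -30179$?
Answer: $i \sqrt{37055} \approx 192.5 i$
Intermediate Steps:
$Q = -6876$
$\sqrt{d + Q} = \sqrt{-30179 - 6876} = \sqrt{-37055} = i \sqrt{37055}$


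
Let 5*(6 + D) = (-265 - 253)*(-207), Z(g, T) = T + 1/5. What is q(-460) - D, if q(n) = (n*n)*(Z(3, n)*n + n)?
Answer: 223288676804/5 ≈ 4.4658e+10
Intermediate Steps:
Z(g, T) = ⅕ + T (Z(g, T) = T + ⅕ = ⅕ + T)
q(n) = n²*(n + n*(⅕ + n)) (q(n) = (n*n)*((⅕ + n)*n + n) = n²*(n*(⅕ + n) + n) = n²*(n + n*(⅕ + n)))
D = 107196/5 (D = -6 + ((-265 - 253)*(-207))/5 = -6 + (-518*(-207))/5 = -6 + (⅕)*107226 = -6 + 107226/5 = 107196/5 ≈ 21439.)
q(-460) - D = (-460)³*(6/5 - 460) - 1*107196/5 = -97336000*(-2294/5) - 107196/5 = 44657756800 - 107196/5 = 223288676804/5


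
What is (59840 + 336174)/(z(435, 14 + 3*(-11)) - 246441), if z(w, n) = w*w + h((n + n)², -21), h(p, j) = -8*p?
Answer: -198007/34384 ≈ -5.7587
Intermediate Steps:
z(w, n) = w² - 32*n² (z(w, n) = w*w - 8*(n + n)² = w² - 8*4*n² = w² - 32*n²)
(59840 + 336174)/(z(435, 14 + 3*(-11)) - 246441) = (59840 + 336174)/((435² - 32*(14 + 3*(-11))²) - 246441) = 396014/((189225 - 32*(14 - 33)²) - 246441) = 396014/((189225 - 32*(-19)²) - 246441) = 396014/((189225 - 32*361) - 246441) = 396014/((189225 - 11552) - 246441) = 396014/(177673 - 246441) = 396014/(-68768) = 396014*(-1/68768) = -198007/34384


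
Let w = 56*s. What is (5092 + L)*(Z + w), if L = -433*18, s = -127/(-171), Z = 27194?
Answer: -12583986772/171 ≈ -7.3591e+7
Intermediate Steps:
s = 127/171 (s = -127*(-1/171) = 127/171 ≈ 0.74269)
L = -7794
w = 7112/171 (w = 56*(127/171) = 7112/171 ≈ 41.591)
(5092 + L)*(Z + w) = (5092 - 7794)*(27194 + 7112/171) = -2702*4657286/171 = -12583986772/171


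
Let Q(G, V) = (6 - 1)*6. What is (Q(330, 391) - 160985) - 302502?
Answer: -463457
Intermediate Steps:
Q(G, V) = 30 (Q(G, V) = 5*6 = 30)
(Q(330, 391) - 160985) - 302502 = (30 - 160985) - 302502 = -160955 - 302502 = -463457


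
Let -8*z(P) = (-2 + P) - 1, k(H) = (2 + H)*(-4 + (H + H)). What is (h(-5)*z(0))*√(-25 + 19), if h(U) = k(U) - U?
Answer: 141*I*√6/8 ≈ 43.172*I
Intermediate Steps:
k(H) = (-4 + 2*H)*(2 + H) (k(H) = (2 + H)*(-4 + 2*H) = (-4 + 2*H)*(2 + H))
h(U) = -8 - U + 2*U² (h(U) = (-8 + 2*U²) - U = -8 - U + 2*U²)
z(P) = 3/8 - P/8 (z(P) = -((-2 + P) - 1)/8 = -(-3 + P)/8 = 3/8 - P/8)
(h(-5)*z(0))*√(-25 + 19) = ((-8 - 1*(-5) + 2*(-5)²)*(3/8 - ⅛*0))*√(-25 + 19) = ((-8 + 5 + 2*25)*(3/8 + 0))*√(-6) = ((-8 + 5 + 50)*(3/8))*(I*√6) = (47*(3/8))*(I*√6) = 141*(I*√6)/8 = 141*I*√6/8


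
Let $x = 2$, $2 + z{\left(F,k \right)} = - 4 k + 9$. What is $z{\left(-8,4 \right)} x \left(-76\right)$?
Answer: $1368$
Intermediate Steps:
$z{\left(F,k \right)} = 7 - 4 k$ ($z{\left(F,k \right)} = -2 - \left(-9 + 4 k\right) = 7 - 4 k$)
$z{\left(-8,4 \right)} x \left(-76\right) = \left(7 - 16\right) 2 \left(-76\right) = \left(-9\right) 2 \left(-76\right) = \left(-18\right) \left(-76\right) = 1368$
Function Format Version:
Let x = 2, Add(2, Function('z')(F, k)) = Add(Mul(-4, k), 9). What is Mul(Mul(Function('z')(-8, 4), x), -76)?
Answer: 1368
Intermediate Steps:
Function('z')(F, k) = Add(7, Mul(-4, k)) (Function('z')(F, k) = Add(-2, Add(Mul(-4, k), 9)) = Add(-2, Add(9, Mul(-4, k))) = Add(7, Mul(-4, k)))
Mul(Mul(Function('z')(-8, 4), x), -76) = Mul(Mul(Add(7, Mul(-4, 4)), 2), -76) = Mul(Mul(Add(7, -16), 2), -76) = Mul(Mul(-9, 2), -76) = Mul(-18, -76) = 1368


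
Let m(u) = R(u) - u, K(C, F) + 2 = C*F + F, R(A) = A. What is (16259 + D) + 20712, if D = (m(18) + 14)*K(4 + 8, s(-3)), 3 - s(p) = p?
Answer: 38035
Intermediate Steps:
s(p) = 3 - p
K(C, F) = -2 + F + C*F (K(C, F) = -2 + (C*F + F) = -2 + (F + C*F) = -2 + F + C*F)
m(u) = 0 (m(u) = u - u = 0)
D = 1064 (D = (0 + 14)*(-2 + (3 - 1*(-3)) + (4 + 8)*(3 - 1*(-3))) = 14*(-2 + (3 + 3) + 12*(3 + 3)) = 14*(-2 + 6 + 12*6) = 14*(-2 + 6 + 72) = 14*76 = 1064)
(16259 + D) + 20712 = (16259 + 1064) + 20712 = 17323 + 20712 = 38035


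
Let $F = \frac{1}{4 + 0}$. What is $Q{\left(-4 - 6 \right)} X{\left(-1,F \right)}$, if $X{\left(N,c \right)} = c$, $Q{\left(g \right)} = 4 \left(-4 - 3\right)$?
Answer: $-7$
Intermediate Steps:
$F = \frac{1}{4} \approx 0.25$
$Q{\left(g \right)} = -28$ ($Q{\left(g \right)} = 4 \left(-7\right) = -28$)
$Q{\left(-4 - 6 \right)} X{\left(-1,F \right)} = \left(-28\right) \frac{1}{4} = -7$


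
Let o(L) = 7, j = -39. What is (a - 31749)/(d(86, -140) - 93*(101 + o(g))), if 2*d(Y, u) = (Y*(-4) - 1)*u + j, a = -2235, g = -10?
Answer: -22656/9391 ≈ -2.4125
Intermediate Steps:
d(Y, u) = -39/2 + u*(-1 - 4*Y)/2 (d(Y, u) = ((Y*(-4) - 1)*u - 39)/2 = ((-4*Y - 1)*u - 39)/2 = ((-1 - 4*Y)*u - 39)/2 = (u*(-1 - 4*Y) - 39)/2 = (-39 + u*(-1 - 4*Y))/2 = -39/2 + u*(-1 - 4*Y)/2)
(a - 31749)/(d(86, -140) - 93*(101 + o(g))) = (-2235 - 31749)/((-39/2 - 1/2*(-140) - 2*86*(-140)) - 93*(101 + 7)) = -33984/((-39/2 + 70 + 24080) - 93*108) = -33984/(48261/2 - 10044) = -33984/28173/2 = -33984*2/28173 = -22656/9391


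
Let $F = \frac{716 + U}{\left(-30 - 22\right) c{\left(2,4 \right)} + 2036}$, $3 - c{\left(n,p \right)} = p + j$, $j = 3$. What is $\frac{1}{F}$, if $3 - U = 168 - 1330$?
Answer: $\frac{68}{57} \approx 1.193$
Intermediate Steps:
$U = 1165$ ($U = 3 - \left(168 - 1330\right) = 3 - -1162 = 3 + 1162 = 1165$)
$c{\left(n,p \right)} = - p$ ($c{\left(n,p \right)} = 3 - \left(p + 3\right) = 3 - \left(3 + p\right) = - p$)
$F = \frac{57}{68}$ ($F = \frac{716 + 1165}{\left(-30 - 22\right) \left(\left(-1\right) 4\right) + 2036} = \frac{1881}{\left(-52\right) \left(-4\right) + 2036} = \frac{1881}{208 + 2036} = \frac{1881}{2244} = 1881 \cdot \frac{1}{2244} = \frac{57}{68} \approx 0.83823$)
$\frac{1}{F} = \frac{1}{\frac{57}{68}} = \frac{68}{57}$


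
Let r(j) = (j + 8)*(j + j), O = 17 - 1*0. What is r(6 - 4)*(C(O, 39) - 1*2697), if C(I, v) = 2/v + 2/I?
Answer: -71519960/663 ≈ -1.0787e+5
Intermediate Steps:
O = 17 (O = 17 + 0 = 17)
C(I, v) = 2/I + 2/v
r(j) = 2*j*(8 + j) (r(j) = (8 + j)*(2*j) = 2*j*(8 + j))
r(6 - 4)*(C(O, 39) - 1*2697) = (2*(6 - 4)*(8 + (6 - 4)))*((2/17 + 2/39) - 1*2697) = (2*2*(8 + 2))*((2*(1/17) + 2*(1/39)) - 2697) = (2*2*10)*((2/17 + 2/39) - 2697) = 40*(112/663 - 2697) = 40*(-1787999/663) = -71519960/663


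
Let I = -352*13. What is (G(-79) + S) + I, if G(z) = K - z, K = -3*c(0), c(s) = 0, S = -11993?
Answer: -16490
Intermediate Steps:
K = 0 (K = -3*0 = 0)
G(z) = -z (G(z) = 0 - z = -z)
I = -4576
(G(-79) + S) + I = (-1*(-79) - 11993) - 4576 = (79 - 11993) - 4576 = -11914 - 4576 = -16490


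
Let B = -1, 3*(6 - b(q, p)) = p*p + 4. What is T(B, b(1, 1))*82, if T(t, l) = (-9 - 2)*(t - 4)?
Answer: 4510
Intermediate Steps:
b(q, p) = 14/3 - p²/3 (b(q, p) = 6 - (p*p + 4)/3 = 6 - (p² + 4)/3 = 6 - (4 + p²)/3 = 6 + (-4/3 - p²/3) = 14/3 - p²/3)
T(t, l) = 44 - 11*t (T(t, l) = -11*(-4 + t) = 44 - 11*t)
T(B, b(1, 1))*82 = (44 - 11*(-1))*82 = (44 + 11)*82 = 55*82 = 4510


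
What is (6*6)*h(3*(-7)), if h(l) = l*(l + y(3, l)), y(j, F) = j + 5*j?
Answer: 2268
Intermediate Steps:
y(j, F) = 6*j
h(l) = l*(18 + l) (h(l) = l*(l + 6*3) = l*(l + 18) = l*(18 + l))
(6*6)*h(3*(-7)) = (6*6)*((3*(-7))*(18 + 3*(-7))) = 36*(-21*(18 - 21)) = 36*(-21*(-3)) = 36*63 = 2268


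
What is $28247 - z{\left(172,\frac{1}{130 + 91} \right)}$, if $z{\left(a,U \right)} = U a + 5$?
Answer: $\frac{6241310}{221} \approx 28241.0$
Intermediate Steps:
$z{\left(a,U \right)} = 5 + U a$
$28247 - z{\left(172,\frac{1}{130 + 91} \right)} = 28247 - \left(5 + \frac{1}{130 + 91} \cdot 172\right) = 28247 - \left(5 + \frac{1}{221} \cdot 172\right) = 28247 - \left(5 + \frac{172}{221}\right) = 28247 - \frac{1277}{221} = \frac{6241310}{221}$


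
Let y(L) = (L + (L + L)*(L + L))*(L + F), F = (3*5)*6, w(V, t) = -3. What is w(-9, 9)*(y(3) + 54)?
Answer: -11043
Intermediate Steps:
F = 90 (F = 15*6 = 90)
y(L) = (90 + L)*(L + 4*L²) (y(L) = (L + (L + L)*(L + L))*(L + 90) = (L + (2*L)*(2*L))*(90 + L) = (L + 4*L²)*(90 + L) = (90 + L)*(L + 4*L²))
w(-9, 9)*(y(3) + 54) = -3*(3*(90 + 4*3² + 361*3) + 54) = -3*(3*(90 + 4*9 + 1083) + 54) = -3*(3*(90 + 36 + 1083) + 54) = -3*(3*1209 + 54) = -3*(3627 + 54) = -3*3681 = -11043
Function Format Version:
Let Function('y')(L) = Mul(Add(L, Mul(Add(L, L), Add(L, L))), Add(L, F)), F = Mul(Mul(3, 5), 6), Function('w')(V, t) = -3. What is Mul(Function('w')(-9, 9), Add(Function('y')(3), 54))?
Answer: -11043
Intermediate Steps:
F = 90 (F = Mul(15, 6) = 90)
Function('y')(L) = Mul(Add(90, L), Add(L, Mul(4, Pow(L, 2)))) (Function('y')(L) = Mul(Add(L, Mul(Add(L, L), Add(L, L))), Add(L, 90)) = Mul(Add(L, Mul(Mul(2, L), Mul(2, L))), Add(90, L)) = Mul(Add(L, Mul(4, Pow(L, 2))), Add(90, L)) = Mul(Add(90, L), Add(L, Mul(4, Pow(L, 2)))))
Mul(Function('w')(-9, 9), Add(Function('y')(3), 54)) = Mul(-3, Add(Mul(3, Add(90, Mul(4, Pow(3, 2)), Mul(361, 3))), 54)) = Mul(-3, Add(Mul(3, Add(90, Mul(4, 9), 1083)), 54)) = Mul(-3, Add(Mul(3, Add(90, 36, 1083)), 54)) = Mul(-3, Add(Mul(3, 1209), 54)) = Mul(-3, Add(3627, 54)) = Mul(-3, 3681) = -11043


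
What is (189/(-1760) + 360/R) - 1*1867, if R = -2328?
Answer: -318778973/170720 ≈ -1867.3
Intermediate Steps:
(189/(-1760) + 360/R) - 1*1867 = (189/(-1760) + 360/(-2328)) - 1*1867 = (189*(-1/1760) + 360*(-1/2328)) - 1867 = (-189/1760 - 15/97) - 1867 = -44733/170720 - 1867 = -318778973/170720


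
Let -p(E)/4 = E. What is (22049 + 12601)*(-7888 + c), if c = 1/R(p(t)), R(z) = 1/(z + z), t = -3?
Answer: -272487600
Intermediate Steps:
p(E) = -4*E
R(z) = 1/(2*z)
c = 24 (c = 1/(1/(2*((-4*(-3))))) = 1/((½)/12) = 1/((½)*(1/12)) = 1/(1/24) = 24)
(22049 + 12601)*(-7888 + c) = (22049 + 12601)*(-7888 + 24) = 34650*(-7864) = -272487600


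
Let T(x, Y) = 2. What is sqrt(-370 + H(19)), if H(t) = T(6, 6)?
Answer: 4*I*sqrt(23) ≈ 19.183*I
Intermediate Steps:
H(t) = 2
sqrt(-370 + H(19)) = sqrt(-370 + 2) = sqrt(-368) = 4*I*sqrt(23)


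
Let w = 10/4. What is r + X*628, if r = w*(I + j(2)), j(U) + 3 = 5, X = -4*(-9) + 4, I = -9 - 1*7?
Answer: 25085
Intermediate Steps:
w = 5/2 (w = 10*(1/4) = 5/2 ≈ 2.5000)
I = -16 (I = -9 - 7 = -16)
X = 40 (X = 36 + 4 = 40)
j(U) = 2 (j(U) = -3 + 5 = 2)
r = -35 (r = 5*(-16 + 2)/2 = (5/2)*(-14) = -35)
r + X*628 = -35 + 40*628 = -35 + 25120 = 25085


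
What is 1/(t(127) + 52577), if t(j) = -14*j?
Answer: 1/50799 ≈ 1.9685e-5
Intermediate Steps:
1/(t(127) + 52577) = 1/(-14*127 + 52577) = 1/(-1778 + 52577) = 1/50799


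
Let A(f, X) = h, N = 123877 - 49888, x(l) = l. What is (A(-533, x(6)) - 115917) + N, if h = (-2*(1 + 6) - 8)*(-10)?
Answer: -41708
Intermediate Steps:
N = 73989
h = 220 (h = (-2*7 - 8)*(-10) = (-14 - 8)*(-10) = -22*(-10) = 220)
A(f, X) = 220
(A(-533, x(6)) - 115917) + N = (220 - 115917) + 73989 = -115697 + 73989 = -41708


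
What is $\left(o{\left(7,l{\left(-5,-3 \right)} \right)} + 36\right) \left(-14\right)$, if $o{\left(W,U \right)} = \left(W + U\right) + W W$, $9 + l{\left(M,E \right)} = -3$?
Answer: $-1120$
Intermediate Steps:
$l{\left(M,E \right)} = -12$ ($l{\left(M,E \right)} = -9 - 3 = -12$)
$o{\left(W,U \right)} = U + W + W^{2}$ ($o{\left(W,U \right)} = \left(U + W\right) + W^{2} = U + W + W^{2}$)
$\left(o{\left(7,l{\left(-5,-3 \right)} \right)} + 36\right) \left(-14\right) = \left(\left(-12 + 7 + 7^{2}\right) + 36\right) \left(-14\right) = \left(\left(-12 + 7 + 49\right) + 36\right) \left(-14\right) = \left(44 + 36\right) \left(-14\right) = 80 \left(-14\right) = -1120$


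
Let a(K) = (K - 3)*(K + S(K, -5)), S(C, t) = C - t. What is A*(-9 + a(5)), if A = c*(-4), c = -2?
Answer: 168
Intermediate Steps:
A = 8 (A = -2*(-4) = 8)
a(K) = (-3 + K)*(5 + 2*K) (a(K) = (K - 3)*(K + (K - 1*(-5))) = (-3 + K)*(K + (K + 5)) = (-3 + K)*(K + (5 + K)) = (-3 + K)*(5 + 2*K))
A*(-9 + a(5)) = 8*(-9 + (-15 - 1*5 + 2*5²)) = 8*(-9 + (-15 - 5 + 2*25)) = 8*(-9 + (-15 - 5 + 50)) = 8*(-9 + 30) = 8*21 = 168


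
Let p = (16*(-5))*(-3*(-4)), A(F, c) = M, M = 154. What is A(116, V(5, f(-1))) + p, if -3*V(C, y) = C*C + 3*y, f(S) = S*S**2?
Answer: -806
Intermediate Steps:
f(S) = S**3
V(C, y) = -y - C**2/3 (V(C, y) = -(C*C + 3*y)/3 = -(C**2 + 3*y)/3 = -y - C**2/3)
A(F, c) = 154
p = -960 (p = -80*12 = -960)
A(116, V(5, f(-1))) + p = 154 - 960 = -806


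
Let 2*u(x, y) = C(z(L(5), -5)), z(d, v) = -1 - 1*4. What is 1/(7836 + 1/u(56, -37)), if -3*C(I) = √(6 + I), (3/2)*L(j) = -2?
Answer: 1/7830 ≈ 0.00012771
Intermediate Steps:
L(j) = -4/3 (L(j) = (⅔)*(-2) = -4/3)
z(d, v) = -5 (z(d, v) = -1 - 4 = -5)
C(I) = -√(6 + I)/3
u(x, y) = -⅙ (u(x, y) = (-√(6 - 5)/3)/2 = (-√1/3)/2 = (-⅓*1)/2 = (½)*(-⅓) = -⅙)
1/(7836 + 1/u(56, -37)) = 1/(7836 + 1/(-⅙)) = 1/(7836 - 6) = 1/7830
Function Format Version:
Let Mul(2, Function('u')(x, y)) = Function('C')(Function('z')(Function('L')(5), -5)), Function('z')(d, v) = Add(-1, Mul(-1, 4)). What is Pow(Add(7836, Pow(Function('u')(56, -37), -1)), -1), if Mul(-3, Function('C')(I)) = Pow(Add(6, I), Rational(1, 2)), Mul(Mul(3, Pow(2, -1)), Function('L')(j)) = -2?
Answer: Rational(1, 7830) ≈ 0.00012771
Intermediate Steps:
Function('L')(j) = Rational(-4, 3) (Function('L')(j) = Mul(Rational(2, 3), -2) = Rational(-4, 3))
Function('z')(d, v) = -5 (Function('z')(d, v) = Add(-1, -4) = -5)
Function('C')(I) = Mul(Rational(-1, 3), Pow(Add(6, I), Rational(1, 2)))
Function('u')(x, y) = Rational(-1, 6) (Function('u')(x, y) = Mul(Rational(1, 2), Mul(Rational(-1, 3), Pow(Add(6, -5), Rational(1, 2)))) = Mul(Rational(1, 2), Mul(Rational(-1, 3), Pow(1, Rational(1, 2)))) = Mul(Rational(1, 2), Mul(Rational(-1, 3), 1)) = Mul(Rational(1, 2), Rational(-1, 3)) = Rational(-1, 6))
Pow(Add(7836, Pow(Function('u')(56, -37), -1)), -1) = Pow(Add(7836, Pow(Rational(-1, 6), -1)), -1) = Pow(Add(7836, -6), -1) = Pow(7830, -1) = Rational(1, 7830)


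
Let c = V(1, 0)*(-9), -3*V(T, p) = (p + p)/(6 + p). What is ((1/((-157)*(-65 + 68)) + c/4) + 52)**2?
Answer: 599809081/221841 ≈ 2703.8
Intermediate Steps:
V(T, p) = -2*p/(3*(6 + p)) (V(T, p) = -(p + p)/(3*(6 + p)) = -2*p/(3*(6 + p)))
c = 0 (c = -2*0/(18 + 3*0)*(-9) = -2*0/(18 + 0)*(-9) = -2*0/18*(-9) = -2*0*1/18*(-9) = 0*(-9) = 0)
((1/((-157)*(-65 + 68)) + c/4) + 52)**2 = ((1/((-157)*(-65 + 68)) + 0/4) + 52)**2 = ((-1/157/3 + 0*(1/4)) + 52)**2 = ((-1/157*1/3 + 0) + 52)**2 = ((-1/471 + 0) + 52)**2 = (-1/471 + 52)**2 = (24491/471)**2 = 599809081/221841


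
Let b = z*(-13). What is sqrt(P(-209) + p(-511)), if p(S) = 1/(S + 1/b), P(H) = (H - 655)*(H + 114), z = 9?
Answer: 3*sqrt(8150099078009)/29894 ≈ 286.50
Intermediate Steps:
b = -117 (b = 9*(-13) = -117)
P(H) = (-655 + H)*(114 + H)
p(S) = 1/(-1/117 + S) (p(S) = 1/(S + 1/(-117)) = 1/(S - 1/117) = 1/(-1/117 + S))
sqrt(P(-209) + p(-511)) = sqrt((-74670 + (-209)**2 - 541*(-209)) + 117/(-1 + 117*(-511))) = sqrt((-74670 + 43681 + 113069) + 117/(-1 - 59787)) = sqrt(82080 + 117/(-59788)) = sqrt(82080 + 117*(-1/59788)) = sqrt(82080 - 117/59788) = sqrt(4907398923/59788) = 3*sqrt(8150099078009)/29894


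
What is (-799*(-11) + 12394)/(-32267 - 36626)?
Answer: -21183/68893 ≈ -0.30748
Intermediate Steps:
(-799*(-11) + 12394)/(-32267 - 36626) = (8789 + 12394)/(-68893) = 21183*(-1/68893) = -21183/68893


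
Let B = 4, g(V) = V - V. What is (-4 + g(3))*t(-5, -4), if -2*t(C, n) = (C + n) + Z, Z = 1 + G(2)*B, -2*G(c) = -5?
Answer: 4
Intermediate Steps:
g(V) = 0
G(c) = 5/2 (G(c) = -1/2*(-5) = 5/2)
Z = 11 (Z = 1 + (5/2)*4 = 1 + 10 = 11)
t(C, n) = -11/2 - C/2 - n/2 (t(C, n) = -((C + n) + 11)/2 = -(11 + C + n)/2 = -11/2 - C/2 - n/2)
(-4 + g(3))*t(-5, -4) = (-4 + 0)*(-11/2 - 1/2*(-5) - 1/2*(-4)) = -4*(-11/2 + 5/2 + 2) = -4*(-1) = 4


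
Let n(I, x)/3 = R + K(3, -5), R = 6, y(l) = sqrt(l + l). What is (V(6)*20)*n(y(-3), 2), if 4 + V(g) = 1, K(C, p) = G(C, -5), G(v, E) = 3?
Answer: -1620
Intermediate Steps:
K(C, p) = 3
y(l) = sqrt(2)*sqrt(l) (y(l) = sqrt(2*l) = sqrt(2)*sqrt(l))
V(g) = -3 (V(g) = -4 + 1 = -3)
n(I, x) = 27 (n(I, x) = 3*(6 + 3) = 3*9 = 27)
(V(6)*20)*n(y(-3), 2) = -3*20*27 = -60*27 = -1620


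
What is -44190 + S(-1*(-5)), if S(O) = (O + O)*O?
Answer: -44140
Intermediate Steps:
S(O) = 2*O² (S(O) = (2*O)*O = 2*O²)
-44190 + S(-1*(-5)) = -44190 + 2*(-1*(-5))² = -44190 + 2*5² = -44190 + 2*25 = -44190 + 50 = -44140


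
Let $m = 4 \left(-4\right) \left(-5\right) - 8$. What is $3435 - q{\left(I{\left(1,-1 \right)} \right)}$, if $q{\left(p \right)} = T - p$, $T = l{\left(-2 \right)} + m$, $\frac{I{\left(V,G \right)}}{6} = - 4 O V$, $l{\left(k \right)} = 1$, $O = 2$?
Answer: $3314$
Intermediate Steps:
$m = 72$ ($m = \left(-16\right) \left(-5\right) - 8 = 80 - 8 = 72$)
$I{\left(V,G \right)} = - 48 V$ ($I{\left(V,G \right)} = 6 \left(-4\right) 2 V = 6 \left(- 8 V\right) = - 48 V$)
$T = 73$ ($T = 1 + 72 = 73$)
$q{\left(p \right)} = 73 - p$
$3435 - q{\left(I{\left(1,-1 \right)} \right)} = 3435 - \left(73 - \left(-48\right) 1\right) = 3435 - \left(73 - -48\right) = 3435 - \left(73 + 48\right) = 3435 - 121 = 3314$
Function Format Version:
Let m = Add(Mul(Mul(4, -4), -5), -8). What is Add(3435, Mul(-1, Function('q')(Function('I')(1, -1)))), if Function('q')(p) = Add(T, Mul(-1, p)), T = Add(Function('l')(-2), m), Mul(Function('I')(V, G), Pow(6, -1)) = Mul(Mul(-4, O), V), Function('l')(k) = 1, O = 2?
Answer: 3314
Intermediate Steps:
m = 72 (m = Add(Mul(-16, -5), -8) = Add(80, -8) = 72)
Function('I')(V, G) = Mul(-48, V) (Function('I')(V, G) = Mul(6, Mul(Mul(-4, 2), V)) = Mul(6, Mul(-8, V)) = Mul(-48, V))
T = 73 (T = Add(1, 72) = 73)
Function('q')(p) = Add(73, Mul(-1, p))
Add(3435, Mul(-1, Function('q')(Function('I')(1, -1)))) = Add(3435, Mul(-1, Add(73, Mul(-1, Mul(-48, 1))))) = Add(3435, Mul(-1, Add(73, Mul(-1, -48)))) = Add(3435, Mul(-1, Add(73, 48))) = Add(3435, Mul(-1, 121)) = Add(3435, -121) = 3314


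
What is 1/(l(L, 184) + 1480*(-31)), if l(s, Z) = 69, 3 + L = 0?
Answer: -1/45811 ≈ -2.1829e-5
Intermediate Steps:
L = -3 (L = -3 + 0 = -3)
1/(l(L, 184) + 1480*(-31)) = 1/(69 + 1480*(-31)) = 1/(69 - 45880) = 1/(-45811) = -1/45811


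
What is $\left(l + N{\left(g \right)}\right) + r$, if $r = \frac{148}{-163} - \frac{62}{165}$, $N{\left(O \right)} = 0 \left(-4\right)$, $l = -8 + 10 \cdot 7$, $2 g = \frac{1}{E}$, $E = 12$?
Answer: $\frac{1632964}{26895} \approx 60.716$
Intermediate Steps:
$g = \frac{1}{24}$ ($g = \frac{1}{2 \cdot 12} = \frac{1}{2} \cdot \frac{1}{12} = \frac{1}{24} \approx 0.041667$)
$l = 62$ ($l = -8 + 70 = 62$)
$N{\left(O \right)} = 0$
$r = - \frac{34526}{26895}$ ($r = 148 \left(- \frac{1}{163}\right) - \frac{62}{165} = - \frac{148}{163} - \frac{62}{165} = - \frac{34526}{26895} \approx -1.2837$)
$\left(l + N{\left(g \right)}\right) + r = \left(62 + 0\right) - \frac{34526}{26895} = 62 - \frac{34526}{26895} = \frac{1632964}{26895}$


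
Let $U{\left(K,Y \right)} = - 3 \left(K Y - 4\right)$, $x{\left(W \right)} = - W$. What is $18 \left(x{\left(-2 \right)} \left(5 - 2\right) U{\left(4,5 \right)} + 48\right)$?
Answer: $-4320$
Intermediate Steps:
$U{\left(K,Y \right)} = 12 - 3 K Y$ ($U{\left(K,Y \right)} = - 3 \left(-4 + K Y\right) = 12 - 3 K Y$)
$18 \left(x{\left(-2 \right)} \left(5 - 2\right) U{\left(4,5 \right)} + 48\right) = 18 \left(\left(-1\right) \left(-2\right) \left(5 - 2\right) \left(12 - 12 \cdot 5\right) + 48\right) = 18 \left(2 \left(5 - 2\right) \left(12 - 60\right) + 48\right) = 18 \left(2 \cdot 3 \left(-48\right) + 48\right) = 18 \left(6 \left(-48\right) + 48\right) = 18 \left(-288 + 48\right) = 18 \left(-240\right) = -4320$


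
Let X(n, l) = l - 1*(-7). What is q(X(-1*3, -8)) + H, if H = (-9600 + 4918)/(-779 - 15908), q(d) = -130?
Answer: -2164628/16687 ≈ -129.72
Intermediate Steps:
X(n, l) = 7 + l (X(n, l) = l + 7 = 7 + l)
H = 4682/16687 (H = -4682/(-16687) = -4682*(-1/16687) = 4682/16687 ≈ 0.28058)
q(X(-1*3, -8)) + H = -130 + 4682/16687 = -2164628/16687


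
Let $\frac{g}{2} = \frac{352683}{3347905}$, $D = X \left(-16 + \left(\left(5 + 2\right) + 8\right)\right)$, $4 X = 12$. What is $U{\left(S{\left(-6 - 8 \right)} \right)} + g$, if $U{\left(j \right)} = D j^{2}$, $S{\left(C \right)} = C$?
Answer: $- \frac{1967862774}{3347905} \approx -587.79$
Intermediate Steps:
$X = 3$ ($X = \frac{1}{4} \cdot 12 = 3$)
$D = -3$ ($D = 3 \left(-16 + \left(\left(5 + 2\right) + 8\right)\right) = 3 \left(-16 + \left(7 + 8\right)\right) = 3 \left(-16 + 15\right) = 3 \left(-1\right) = -3$)
$g = \frac{705366}{3347905}$ ($g = 2 \cdot \frac{352683}{3347905} = \frac{705366}{3347905} \approx 0.21069$)
$U{\left(j \right)} = - 3 j^{2}$
$U{\left(S{\left(-6 - 8 \right)} \right)} + g = - 3 \left(-6 - 8\right)^{2} + \frac{705366}{3347905} = - 3 \left(-14\right)^{2} + \frac{705366}{3347905} = \left(-3\right) 196 + \frac{705366}{3347905} = -588 + \frac{705366}{3347905} = - \frac{1967862774}{3347905}$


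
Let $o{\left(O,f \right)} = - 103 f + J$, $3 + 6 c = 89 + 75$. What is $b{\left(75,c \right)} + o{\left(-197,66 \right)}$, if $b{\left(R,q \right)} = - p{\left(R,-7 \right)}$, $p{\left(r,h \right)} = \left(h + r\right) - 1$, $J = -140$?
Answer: $-7005$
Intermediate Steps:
$p{\left(r,h \right)} = -1 + h + r$
$c = \frac{161}{6}$ ($c = - \frac{1}{2} + \frac{89 + 75}{6} = - \frac{1}{2} + \frac{1}{6} \cdot 164 = - \frac{1}{2} + \frac{82}{3} = \frac{161}{6} \approx 26.833$)
$b{\left(R,q \right)} = 8 - R$ ($b{\left(R,q \right)} = - (-1 - 7 + R) = - (-8 + R) = 8 - R$)
$o{\left(O,f \right)} = -140 - 103 f$ ($o{\left(O,f \right)} = - 103 f - 140 = -140 - 103 f$)
$b{\left(75,c \right)} + o{\left(-197,66 \right)} = \left(8 - 75\right) - 6938 = -67 - 6938 = -7005$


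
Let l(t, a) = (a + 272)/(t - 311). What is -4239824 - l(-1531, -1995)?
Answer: -7809757531/1842 ≈ -4.2398e+6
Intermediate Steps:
l(t, a) = (272 + a)/(-311 + t)
-4239824 - l(-1531, -1995) = -4239824 - (272 - 1995)/(-311 - 1531) = -4239824 - (-1723)/(-1842) = -4239824 - (-1)*(-1723)/1842 = -4239824 - 1*1723/1842 = -4239824 - 1723/1842 = -7809757531/1842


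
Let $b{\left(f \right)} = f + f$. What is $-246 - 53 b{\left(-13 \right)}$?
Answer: $1132$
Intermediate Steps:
$b{\left(f \right)} = 2 f$
$-246 - 53 b{\left(-13 \right)} = -246 - 53 \cdot 2 \left(-13\right) = -246 - -1378 = -246 + 1378 = 1132$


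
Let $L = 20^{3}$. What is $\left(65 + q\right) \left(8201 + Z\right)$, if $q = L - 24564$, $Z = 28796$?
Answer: $-610413503$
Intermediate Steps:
$L = 8000$
$q = -16564$ ($q = 8000 - 24564 = -16564$)
$\left(65 + q\right) \left(8201 + Z\right) = \left(65 - 16564\right) \left(8201 + 28796\right) = \left(-16499\right) 36997 = -610413503$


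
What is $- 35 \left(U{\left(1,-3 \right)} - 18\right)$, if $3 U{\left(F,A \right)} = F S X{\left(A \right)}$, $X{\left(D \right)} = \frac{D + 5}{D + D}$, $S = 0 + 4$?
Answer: $\frac{5810}{9} \approx 645.56$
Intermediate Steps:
$S = 4$
$X{\left(D \right)} = \frac{5 + D}{2 D}$
$U{\left(F,A \right)} = \frac{2 F \left(5 + A\right)}{3 A}$ ($U{\left(F,A \right)} = \frac{F 4 \frac{5 + A}{2 A}}{3} = \frac{4 F \frac{5 + A}{2 A}}{3} = \frac{2 F \frac{1}{A} \left(5 + A\right)}{3} = \frac{2 F \left(5 + A\right)}{3 A}$)
$- 35 \left(U{\left(1,-3 \right)} - 18\right) = - 35 \left(\frac{2}{3} \cdot 1 \frac{1}{-3} \left(5 - 3\right) - 18\right) = - 35 \left(\frac{2}{3} \cdot 1 \left(- \frac{1}{3}\right) 2 - 18\right) = - 35 \left(- \frac{4}{9} - 18\right) = \left(-35\right) \left(- \frac{166}{9}\right) = \frac{5810}{9}$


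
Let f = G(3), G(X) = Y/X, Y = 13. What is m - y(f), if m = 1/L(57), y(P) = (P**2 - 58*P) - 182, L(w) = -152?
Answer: 567103/1368 ≈ 414.55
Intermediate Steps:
G(X) = 13/X
f = 13/3 ≈ 4.3333
y(P) = -182 + P**2 - 58*P
m = -1/152 (m = 1/(-152) = -1/152 ≈ -0.0065789)
m - y(f) = -1/152 - (-182 + (13/3)**2 - 58*13/3) = -1/152 - (-182 + 169/9 - 754/3) = -1/152 - 1*(-3731/9) = -1/152 + 3731/9 = 567103/1368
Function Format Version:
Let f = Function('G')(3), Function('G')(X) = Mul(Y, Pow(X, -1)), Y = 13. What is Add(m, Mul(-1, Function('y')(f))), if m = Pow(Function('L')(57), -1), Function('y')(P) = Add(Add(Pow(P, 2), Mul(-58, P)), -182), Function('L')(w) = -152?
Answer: Rational(567103, 1368) ≈ 414.55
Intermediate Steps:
Function('G')(X) = Mul(13, Pow(X, -1))
f = Rational(13, 3) (f = Mul(13, Pow(3, -1)) = Mul(13, Rational(1, 3)) = Rational(13, 3) ≈ 4.3333)
Function('y')(P) = Add(-182, Pow(P, 2), Mul(-58, P))
m = Rational(-1, 152) (m = Pow(-152, -1) = Rational(-1, 152) ≈ -0.0065789)
Add(m, Mul(-1, Function('y')(f))) = Add(Rational(-1, 152), Mul(-1, Add(-182, Pow(Rational(13, 3), 2), Mul(-58, Rational(13, 3))))) = Add(Rational(-1, 152), Mul(-1, Add(-182, Rational(169, 9), Rational(-754, 3)))) = Add(Rational(-1, 152), Mul(-1, Rational(-3731, 9))) = Add(Rational(-1, 152), Rational(3731, 9)) = Rational(567103, 1368)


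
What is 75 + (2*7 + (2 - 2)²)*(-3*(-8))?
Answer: 411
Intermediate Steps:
75 + (2*7 + (2 - 2)²)*(-3*(-8)) = 75 + (14 + 0²)*24 = 75 + (14 + 0)*24 = 75 + 14*24 = 75 + 336 = 411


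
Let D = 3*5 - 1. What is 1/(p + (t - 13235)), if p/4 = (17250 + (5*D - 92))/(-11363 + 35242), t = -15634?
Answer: -23879/689293939 ≈ -3.4643e-5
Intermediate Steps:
D = 14 (D = 15 - 1 = 14)
p = 68912/23879 (p = 4*((17250 + (5*14 - 92))/(-11363 + 35242)) = 4*((17250 + (70 - 92))/23879) = 4*((17250 - 22)*(1/23879)) = 4*(17228*(1/23879)) = 4*(17228/23879) = 68912/23879 ≈ 2.8859)
1/(p + (t - 13235)) = 1/(68912/23879 + (-15634 - 13235)) = 1/(68912/23879 - 28869) = 1/(-689293939/23879) = -23879/689293939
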